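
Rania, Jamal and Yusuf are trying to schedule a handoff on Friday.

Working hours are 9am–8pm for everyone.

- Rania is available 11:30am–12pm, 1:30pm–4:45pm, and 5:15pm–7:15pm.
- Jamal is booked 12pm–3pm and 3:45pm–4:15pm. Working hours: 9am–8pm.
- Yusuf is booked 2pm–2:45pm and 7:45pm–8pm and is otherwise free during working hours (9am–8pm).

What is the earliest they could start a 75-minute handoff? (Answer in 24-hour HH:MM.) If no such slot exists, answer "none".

Jamal free within 09:00–20:00: 09:00–12:00, 15:00–15:45, 16:15–20:00.
Yusuf free within 09:00–20:00: 09:00–14:00, 14:45–19:45.
Rania ∩ Jamal: 11:30–12:00, 15:00–15:45, 16:15–16:45, 17:15–19:15.
Rania ∩ Jamal ∩ Yusuf: 11:30–12:00, 15:00–15:45, 16:15–16:45, 17:15–19:15.
Windows ≥ 75 min: 17:15–19:15.
Earliest such window starts at 17:15.

17:15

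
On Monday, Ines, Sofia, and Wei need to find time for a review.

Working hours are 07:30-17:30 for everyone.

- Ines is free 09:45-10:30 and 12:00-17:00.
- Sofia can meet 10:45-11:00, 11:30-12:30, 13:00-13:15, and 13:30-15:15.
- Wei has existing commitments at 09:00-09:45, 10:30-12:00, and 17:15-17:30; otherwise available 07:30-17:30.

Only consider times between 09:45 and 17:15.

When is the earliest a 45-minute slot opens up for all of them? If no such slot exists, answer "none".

Wei free within 07:30–17:30: 07:30–09:00, 09:45–10:30, 12:00–17:15.
Ines ∩ Sofia: 12:00–12:30, 13:00–13:15, 13:30–15:15.
Ines ∩ Sofia ∩ Wei: 12:00–12:30, 13:00–13:15, 13:30–15:15.
Restricted to 09:45–17:15: 12:00–12:30, 13:00–13:15, 13:30–15:15.
Windows ≥ 45 min: 13:30–15:15.
Earliest such window starts at 13:30.

13:30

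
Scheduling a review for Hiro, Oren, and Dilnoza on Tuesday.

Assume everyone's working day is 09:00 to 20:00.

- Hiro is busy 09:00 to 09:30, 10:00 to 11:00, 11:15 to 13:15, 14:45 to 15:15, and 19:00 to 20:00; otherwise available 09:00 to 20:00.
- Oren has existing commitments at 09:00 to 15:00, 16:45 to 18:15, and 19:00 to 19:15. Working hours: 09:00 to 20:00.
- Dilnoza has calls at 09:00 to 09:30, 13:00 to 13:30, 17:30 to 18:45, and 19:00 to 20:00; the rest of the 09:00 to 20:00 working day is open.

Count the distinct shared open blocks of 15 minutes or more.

Hiro free within 09:00–20:00: 09:30–10:00, 11:00–11:15, 13:15–14:45, 15:15–19:00.
Oren free within 09:00–20:00: 15:00–16:45, 18:15–19:00, 19:15–20:00.
Dilnoza free within 09:00–20:00: 09:30–13:00, 13:30–17:30, 18:45–19:00.
Hiro ∩ Oren: 15:15–16:45, 18:15–19:00.
Hiro ∩ Oren ∩ Dilnoza: 15:15–16:45, 18:45–19:00.
Windows ≥ 15 min: 15:15–16:45, 18:45–19:00.
That's 2 windows.

2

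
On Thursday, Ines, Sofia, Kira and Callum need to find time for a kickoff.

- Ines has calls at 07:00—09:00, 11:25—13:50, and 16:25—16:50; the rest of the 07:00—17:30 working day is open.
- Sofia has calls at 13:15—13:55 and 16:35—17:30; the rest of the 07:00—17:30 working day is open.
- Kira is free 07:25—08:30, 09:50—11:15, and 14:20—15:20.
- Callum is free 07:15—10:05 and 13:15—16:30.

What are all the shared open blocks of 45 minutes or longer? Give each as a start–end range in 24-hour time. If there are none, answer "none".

14:20–15:20

Ines free within 07:00–17:30: 09:00–11:25, 13:50–16:25, 16:50–17:30.
Sofia free within 07:00–17:30: 07:00–13:15, 13:55–16:35.
Ines ∩ Sofia: 09:00–11:25, 13:55–16:25.
Ines ∩ Sofia ∩ Kira: 09:50–11:15, 14:20–15:20.
Ines ∩ Sofia ∩ Kira ∩ Callum: 09:50–10:05, 14:20–15:20.
Windows ≥ 45 min: 14:20–15:20.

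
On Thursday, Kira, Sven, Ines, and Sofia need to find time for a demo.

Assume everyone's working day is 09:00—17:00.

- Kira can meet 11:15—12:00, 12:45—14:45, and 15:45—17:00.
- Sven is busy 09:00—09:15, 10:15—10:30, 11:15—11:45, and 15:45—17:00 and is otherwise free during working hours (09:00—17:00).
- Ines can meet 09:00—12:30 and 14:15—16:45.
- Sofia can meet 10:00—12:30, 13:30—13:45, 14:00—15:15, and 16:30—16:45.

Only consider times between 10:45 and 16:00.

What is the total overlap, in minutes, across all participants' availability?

45 minutes

Sven free within 09:00–17:00: 09:15–10:15, 10:30–11:15, 11:45–15:45.
Kira ∩ Sven: 11:45–12:00, 12:45–14:45.
Kira ∩ Sven ∩ Ines: 11:45–12:00, 14:15–14:45.
Kira ∩ Sven ∩ Ines ∩ Sofia: 11:45–12:00, 14:15–14:45.
Restricted to 10:45–16:00: 11:45–12:00, 14:15–14:45.
Total common minutes: 15 + 30 = 45.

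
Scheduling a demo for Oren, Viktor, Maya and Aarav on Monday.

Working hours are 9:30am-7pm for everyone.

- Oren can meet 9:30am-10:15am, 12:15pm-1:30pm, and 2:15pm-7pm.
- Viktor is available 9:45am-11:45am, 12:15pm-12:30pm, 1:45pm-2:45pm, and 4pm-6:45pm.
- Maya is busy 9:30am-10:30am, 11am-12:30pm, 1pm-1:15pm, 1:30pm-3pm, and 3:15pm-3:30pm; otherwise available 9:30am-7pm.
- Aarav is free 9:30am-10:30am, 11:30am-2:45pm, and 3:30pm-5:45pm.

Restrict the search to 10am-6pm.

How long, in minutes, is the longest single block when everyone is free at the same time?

105 minutes

Maya free within 09:30–19:00: 10:30–11:00, 12:30–13:00, 13:15–13:30, 15:00–15:15, 15:30–19:00.
Oren ∩ Viktor: 09:45–10:15, 12:15–12:30, 14:15–14:45, 16:00–18:45.
Oren ∩ Viktor ∩ Maya: 16:00–18:45.
Oren ∩ Viktor ∩ Maya ∩ Aarav: 16:00–17:45.
Restricted to 10:00–18:00: 16:00–17:45.
Single common window of 105 minutes.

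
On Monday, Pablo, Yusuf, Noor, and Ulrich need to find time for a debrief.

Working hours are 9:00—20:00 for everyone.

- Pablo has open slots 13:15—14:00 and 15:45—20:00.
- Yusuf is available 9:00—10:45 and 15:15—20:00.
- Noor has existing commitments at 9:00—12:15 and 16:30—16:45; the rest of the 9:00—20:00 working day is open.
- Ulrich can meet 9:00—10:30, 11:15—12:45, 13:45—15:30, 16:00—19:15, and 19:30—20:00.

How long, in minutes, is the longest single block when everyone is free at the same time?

Noor free within 09:00–20:00: 12:15–16:30, 16:45–20:00.
Pablo ∩ Yusuf: 15:45–20:00.
Pablo ∩ Yusuf ∩ Noor: 15:45–16:30, 16:45–20:00.
Pablo ∩ Yusuf ∩ Noor ∩ Ulrich: 16:00–16:30, 16:45–19:15, 19:30–20:00.
Common window lengths: 30, 150, 30 min; longest is 150.

150 minutes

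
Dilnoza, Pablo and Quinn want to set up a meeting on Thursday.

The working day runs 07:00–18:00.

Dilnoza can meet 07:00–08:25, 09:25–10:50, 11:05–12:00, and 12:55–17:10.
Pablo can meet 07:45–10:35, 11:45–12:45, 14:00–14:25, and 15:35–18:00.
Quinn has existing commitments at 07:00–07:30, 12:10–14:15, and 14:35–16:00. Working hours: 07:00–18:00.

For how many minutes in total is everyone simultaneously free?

Quinn free within 07:00–18:00: 07:30–12:10, 14:15–14:35, 16:00–18:00.
Dilnoza ∩ Pablo: 07:45–08:25, 09:25–10:35, 11:45–12:00, 14:00–14:25, 15:35–17:10.
Dilnoza ∩ Pablo ∩ Quinn: 07:45–08:25, 09:25–10:35, 11:45–12:00, 14:15–14:25, 16:00–17:10.
Total common minutes: 40 + 70 + 15 + 10 + 70 = 205.

205 minutes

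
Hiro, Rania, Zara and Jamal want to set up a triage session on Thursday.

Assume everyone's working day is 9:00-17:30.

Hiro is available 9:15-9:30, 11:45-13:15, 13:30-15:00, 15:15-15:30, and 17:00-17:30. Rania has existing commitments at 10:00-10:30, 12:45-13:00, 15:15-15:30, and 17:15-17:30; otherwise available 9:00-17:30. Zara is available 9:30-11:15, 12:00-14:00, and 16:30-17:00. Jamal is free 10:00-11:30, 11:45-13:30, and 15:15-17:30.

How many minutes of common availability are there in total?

60 minutes

Rania free within 09:00–17:30: 09:00–10:00, 10:30–12:45, 13:00–15:15, 15:30–17:15.
Hiro ∩ Rania: 09:15–09:30, 11:45–12:45, 13:00–13:15, 13:30–15:00, 17:00–17:15.
Hiro ∩ Rania ∩ Zara: 12:00–12:45, 13:00–13:15, 13:30–14:00.
Hiro ∩ Rania ∩ Zara ∩ Jamal: 12:00–12:45, 13:00–13:15.
Total common minutes: 45 + 15 = 60.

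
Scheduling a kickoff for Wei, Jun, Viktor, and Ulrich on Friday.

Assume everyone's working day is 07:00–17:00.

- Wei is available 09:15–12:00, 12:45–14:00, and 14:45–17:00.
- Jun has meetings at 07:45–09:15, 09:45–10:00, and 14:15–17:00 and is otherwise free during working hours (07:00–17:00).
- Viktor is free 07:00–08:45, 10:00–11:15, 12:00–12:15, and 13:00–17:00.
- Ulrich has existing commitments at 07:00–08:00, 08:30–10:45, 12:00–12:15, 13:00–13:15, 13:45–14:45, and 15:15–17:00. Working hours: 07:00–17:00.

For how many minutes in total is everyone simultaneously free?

60 minutes

Jun free within 07:00–17:00: 07:00–07:45, 09:15–09:45, 10:00–14:15.
Ulrich free within 07:00–17:00: 08:00–08:30, 10:45–12:00, 12:15–13:00, 13:15–13:45, 14:45–15:15.
Wei ∩ Jun: 09:15–09:45, 10:00–12:00, 12:45–14:00.
Wei ∩ Jun ∩ Viktor: 10:00–11:15, 13:00–14:00.
Wei ∩ Jun ∩ Viktor ∩ Ulrich: 10:45–11:15, 13:15–13:45.
Total common minutes: 30 + 30 = 60.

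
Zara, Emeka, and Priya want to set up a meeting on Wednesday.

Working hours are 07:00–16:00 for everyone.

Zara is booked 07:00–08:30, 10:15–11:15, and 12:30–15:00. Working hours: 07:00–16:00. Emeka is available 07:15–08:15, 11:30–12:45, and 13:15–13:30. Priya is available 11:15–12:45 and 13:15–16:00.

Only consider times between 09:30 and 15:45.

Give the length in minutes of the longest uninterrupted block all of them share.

Zara free within 07:00–16:00: 08:30–10:15, 11:15–12:30, 15:00–16:00.
Zara ∩ Emeka: 11:30–12:30.
Zara ∩ Emeka ∩ Priya: 11:30–12:30.
Restricted to 09:30–15:45: 11:30–12:30.
Single common window of 60 minutes.

60 minutes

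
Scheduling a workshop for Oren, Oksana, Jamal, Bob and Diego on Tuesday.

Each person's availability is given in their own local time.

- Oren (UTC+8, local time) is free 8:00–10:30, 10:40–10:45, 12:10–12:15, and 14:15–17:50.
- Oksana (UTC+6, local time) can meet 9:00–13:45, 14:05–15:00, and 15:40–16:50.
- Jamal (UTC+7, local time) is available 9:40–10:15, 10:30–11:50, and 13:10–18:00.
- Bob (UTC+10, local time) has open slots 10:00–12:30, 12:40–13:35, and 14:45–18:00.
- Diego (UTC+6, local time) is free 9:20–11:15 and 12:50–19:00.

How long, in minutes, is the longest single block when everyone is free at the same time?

55 minutes

Oren → UTC: 00:00–02:30, 02:40–02:45, 04:10–04:15, 06:15–09:50.
Oksana → UTC: 03:00–07:45, 08:05–09:00, 09:40–10:50.
Jamal → UTC: 02:40–03:15, 03:30–04:50, 06:10–11:00.
Bob → UTC: 00:00–02:30, 02:40–03:35, 04:45–08:00.
Diego → UTC: 03:20–05:15, 06:50–13:00.
Oren ∩ Oksana: 04:10–04:15, 06:15–07:45, 08:05–09:00, 09:40–09:50.
Oren ∩ Oksana ∩ Jamal: 04:10–04:15, 06:15–07:45, 08:05–09:00, 09:40–09:50.
Oren ∩ Oksana ∩ Jamal ∩ Bob: 06:15–07:45.
Oren ∩ Oksana ∩ Jamal ∩ Bob ∩ Diego: 06:50–07:45.
Single common window of 55 minutes.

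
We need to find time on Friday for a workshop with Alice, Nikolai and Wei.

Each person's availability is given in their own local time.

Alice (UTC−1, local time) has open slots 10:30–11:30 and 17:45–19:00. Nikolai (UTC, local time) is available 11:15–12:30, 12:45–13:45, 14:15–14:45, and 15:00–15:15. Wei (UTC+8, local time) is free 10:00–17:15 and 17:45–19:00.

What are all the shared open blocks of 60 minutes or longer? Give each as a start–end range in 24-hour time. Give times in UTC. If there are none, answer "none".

Alice → UTC: 11:30–12:30, 18:45–20:00.
Nikolai → UTC: 11:15–12:30, 12:45–13:45, 14:15–14:45, 15:00–15:15.
Wei → UTC: 02:00–09:15, 09:45–11:00.
Alice ∩ Nikolai: 11:30–12:30.
Alice ∩ Nikolai ∩ Wei: (none).
Windows ≥ 60 min: (none).

none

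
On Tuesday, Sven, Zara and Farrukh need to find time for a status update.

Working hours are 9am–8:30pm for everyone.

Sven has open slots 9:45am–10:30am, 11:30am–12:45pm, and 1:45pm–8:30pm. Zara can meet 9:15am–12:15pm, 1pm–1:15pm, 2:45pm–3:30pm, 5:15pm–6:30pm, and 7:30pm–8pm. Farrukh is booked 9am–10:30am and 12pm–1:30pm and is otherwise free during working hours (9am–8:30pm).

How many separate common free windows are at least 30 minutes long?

Farrukh free within 09:00–20:30: 10:30–12:00, 13:30–20:30.
Sven ∩ Zara: 09:45–10:30, 11:30–12:15, 14:45–15:30, 17:15–18:30, 19:30–20:00.
Sven ∩ Zara ∩ Farrukh: 11:30–12:00, 14:45–15:30, 17:15–18:30, 19:30–20:00.
Windows ≥ 30 min: 11:30–12:00, 14:45–15:30, 17:15–18:30, 19:30–20:00.
That's 4 windows.

4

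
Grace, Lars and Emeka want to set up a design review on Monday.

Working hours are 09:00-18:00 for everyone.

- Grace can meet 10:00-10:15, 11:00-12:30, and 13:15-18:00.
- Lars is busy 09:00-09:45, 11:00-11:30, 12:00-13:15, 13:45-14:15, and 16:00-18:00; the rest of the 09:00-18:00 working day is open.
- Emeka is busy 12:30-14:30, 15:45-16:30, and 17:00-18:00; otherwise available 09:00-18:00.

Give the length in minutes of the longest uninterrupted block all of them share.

75 minutes

Lars free within 09:00–18:00: 09:45–11:00, 11:30–12:00, 13:15–13:45, 14:15–16:00.
Emeka free within 09:00–18:00: 09:00–12:30, 14:30–15:45, 16:30–17:00.
Grace ∩ Lars: 10:00–10:15, 11:30–12:00, 13:15–13:45, 14:15–16:00.
Grace ∩ Lars ∩ Emeka: 10:00–10:15, 11:30–12:00, 14:30–15:45.
Common window lengths: 15, 30, 75 min; longest is 75.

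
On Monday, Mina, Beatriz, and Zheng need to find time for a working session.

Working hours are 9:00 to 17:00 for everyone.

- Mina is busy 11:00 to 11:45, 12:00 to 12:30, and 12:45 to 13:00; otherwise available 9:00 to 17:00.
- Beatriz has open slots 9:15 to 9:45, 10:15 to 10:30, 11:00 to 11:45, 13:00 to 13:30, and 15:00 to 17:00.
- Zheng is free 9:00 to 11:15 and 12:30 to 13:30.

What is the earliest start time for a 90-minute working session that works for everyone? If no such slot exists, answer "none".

none

Mina free within 09:00–17:00: 09:00–11:00, 11:45–12:00, 12:30–12:45, 13:00–17:00.
Mina ∩ Beatriz: 09:15–09:45, 10:15–10:30, 13:00–13:30, 15:00–17:00.
Mina ∩ Beatriz ∩ Zheng: 09:15–09:45, 10:15–10:30, 13:00–13:30.
Windows ≥ 90 min: (none).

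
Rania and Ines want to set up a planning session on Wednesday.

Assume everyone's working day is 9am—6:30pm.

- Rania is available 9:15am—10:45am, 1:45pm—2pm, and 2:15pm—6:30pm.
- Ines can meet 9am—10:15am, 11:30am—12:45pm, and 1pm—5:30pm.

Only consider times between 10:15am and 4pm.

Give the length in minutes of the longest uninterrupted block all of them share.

Rania ∩ Ines: 09:15–10:15, 13:45–14:00, 14:15–17:30.
Restricted to 10:15–16:00: 13:45–14:00, 14:15–16:00.
Common window lengths: 15, 105 min; longest is 105.

105 minutes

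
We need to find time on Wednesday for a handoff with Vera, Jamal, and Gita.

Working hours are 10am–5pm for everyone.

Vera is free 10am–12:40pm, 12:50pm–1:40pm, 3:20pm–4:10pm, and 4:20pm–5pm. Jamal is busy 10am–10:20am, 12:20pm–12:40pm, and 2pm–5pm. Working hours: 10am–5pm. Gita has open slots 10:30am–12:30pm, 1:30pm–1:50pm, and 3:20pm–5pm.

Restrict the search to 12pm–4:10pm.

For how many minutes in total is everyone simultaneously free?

Jamal free within 10:00–17:00: 10:20–12:20, 12:40–14:00.
Vera ∩ Jamal: 10:20–12:20, 12:50–13:40.
Vera ∩ Jamal ∩ Gita: 10:30–12:20, 13:30–13:40.
Restricted to 12:00–16:10: 12:00–12:20, 13:30–13:40.
Total common minutes: 20 + 10 = 30.

30 minutes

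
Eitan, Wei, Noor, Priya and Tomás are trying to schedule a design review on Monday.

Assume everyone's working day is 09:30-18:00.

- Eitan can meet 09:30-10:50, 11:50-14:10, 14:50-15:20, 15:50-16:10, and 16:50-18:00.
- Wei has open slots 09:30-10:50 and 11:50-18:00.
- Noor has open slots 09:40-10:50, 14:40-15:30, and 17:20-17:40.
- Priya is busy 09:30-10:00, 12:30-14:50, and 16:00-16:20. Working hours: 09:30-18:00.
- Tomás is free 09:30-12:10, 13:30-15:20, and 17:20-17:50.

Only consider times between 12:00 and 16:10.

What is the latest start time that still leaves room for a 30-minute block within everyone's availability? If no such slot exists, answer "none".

14:50

Priya free within 09:30–18:00: 10:00–12:30, 14:50–16:00, 16:20–18:00.
Eitan ∩ Wei: 09:30–10:50, 11:50–14:10, 14:50–15:20, 15:50–16:10, 16:50–18:00.
Eitan ∩ Wei ∩ Noor: 09:40–10:50, 14:50–15:20, 17:20–17:40.
Eitan ∩ Wei ∩ Noor ∩ Priya: 10:00–10:50, 14:50–15:20, 17:20–17:40.
Eitan ∩ Wei ∩ Noor ∩ Priya ∩ Tomás: 10:00–10:50, 14:50–15:20, 17:20–17:40.
Restricted to 12:00–16:10: 14:50–15:20.
Windows ≥ 30 min: 14:50–15:20.
Latest start in the last window 14:50–15:20 is 15:20 − 30 min = 14:50.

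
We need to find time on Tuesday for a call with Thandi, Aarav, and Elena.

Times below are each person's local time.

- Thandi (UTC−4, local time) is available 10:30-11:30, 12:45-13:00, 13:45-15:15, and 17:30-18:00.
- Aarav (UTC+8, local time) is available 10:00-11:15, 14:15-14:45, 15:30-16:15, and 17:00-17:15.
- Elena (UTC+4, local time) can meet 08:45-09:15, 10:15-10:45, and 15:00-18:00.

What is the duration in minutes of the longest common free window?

0 minutes

Thandi → UTC: 14:30–15:30, 16:45–17:00, 17:45–19:15, 21:30–22:00.
Aarav → UTC: 02:00–03:15, 06:15–06:45, 07:30–08:15, 09:00–09:15.
Elena → UTC: 04:45–05:15, 06:15–06:45, 11:00–14:00.
Thandi ∩ Aarav: (none).
Thandi ∩ Aarav ∩ Elena: (none).
No common window.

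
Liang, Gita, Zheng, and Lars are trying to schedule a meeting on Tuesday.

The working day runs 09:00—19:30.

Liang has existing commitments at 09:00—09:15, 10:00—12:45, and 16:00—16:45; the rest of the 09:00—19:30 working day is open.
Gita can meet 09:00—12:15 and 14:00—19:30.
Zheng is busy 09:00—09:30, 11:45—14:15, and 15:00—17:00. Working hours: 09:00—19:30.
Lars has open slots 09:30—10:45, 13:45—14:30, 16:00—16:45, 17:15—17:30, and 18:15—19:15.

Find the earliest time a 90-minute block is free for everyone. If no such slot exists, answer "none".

Liang free within 09:00–19:30: 09:15–10:00, 12:45–16:00, 16:45–19:30.
Zheng free within 09:00–19:30: 09:30–11:45, 14:15–15:00, 17:00–19:30.
Liang ∩ Gita: 09:15–10:00, 14:00–16:00, 16:45–19:30.
Liang ∩ Gita ∩ Zheng: 09:30–10:00, 14:15–15:00, 17:00–19:30.
Liang ∩ Gita ∩ Zheng ∩ Lars: 09:30–10:00, 14:15–14:30, 17:15–17:30, 18:15–19:15.
Windows ≥ 90 min: (none).

none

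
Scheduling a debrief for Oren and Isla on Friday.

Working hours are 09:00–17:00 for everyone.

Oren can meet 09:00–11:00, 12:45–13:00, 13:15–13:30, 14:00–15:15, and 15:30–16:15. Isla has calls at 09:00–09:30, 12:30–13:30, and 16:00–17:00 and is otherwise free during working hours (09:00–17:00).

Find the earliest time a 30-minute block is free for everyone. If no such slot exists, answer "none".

09:30

Isla free within 09:00–17:00: 09:30–12:30, 13:30–16:00.
Oren ∩ Isla: 09:30–11:00, 14:00–15:15, 15:30–16:00.
Windows ≥ 30 min: 09:30–11:00, 14:00–15:15, 15:30–16:00.
Earliest such window starts at 09:30.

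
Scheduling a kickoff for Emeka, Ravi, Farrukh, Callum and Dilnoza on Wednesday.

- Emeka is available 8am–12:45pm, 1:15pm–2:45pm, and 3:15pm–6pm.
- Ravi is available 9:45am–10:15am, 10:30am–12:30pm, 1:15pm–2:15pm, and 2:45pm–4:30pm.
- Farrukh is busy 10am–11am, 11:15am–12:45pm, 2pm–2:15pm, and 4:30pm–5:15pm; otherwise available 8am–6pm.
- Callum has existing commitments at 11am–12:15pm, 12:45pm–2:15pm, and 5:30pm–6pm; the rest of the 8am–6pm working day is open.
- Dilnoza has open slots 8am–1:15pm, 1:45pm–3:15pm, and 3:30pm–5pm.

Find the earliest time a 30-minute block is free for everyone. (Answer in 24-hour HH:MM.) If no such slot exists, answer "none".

Farrukh free within 08:00–18:00: 08:00–10:00, 11:00–11:15, 12:45–14:00, 14:15–16:30, 17:15–18:00.
Callum free within 08:00–18:00: 08:00–11:00, 12:15–12:45, 14:15–17:30.
Emeka ∩ Ravi: 09:45–10:15, 10:30–12:30, 13:15–14:15, 15:15–16:30.
Emeka ∩ Ravi ∩ Farrukh: 09:45–10:00, 11:00–11:15, 13:15–14:00, 15:15–16:30.
Emeka ∩ Ravi ∩ Farrukh ∩ Callum: 09:45–10:00, 15:15–16:30.
Emeka ∩ Ravi ∩ Farrukh ∩ Callum ∩ Dilnoza: 09:45–10:00, 15:30–16:30.
Windows ≥ 30 min: 15:30–16:30.
Earliest such window starts at 15:30.

15:30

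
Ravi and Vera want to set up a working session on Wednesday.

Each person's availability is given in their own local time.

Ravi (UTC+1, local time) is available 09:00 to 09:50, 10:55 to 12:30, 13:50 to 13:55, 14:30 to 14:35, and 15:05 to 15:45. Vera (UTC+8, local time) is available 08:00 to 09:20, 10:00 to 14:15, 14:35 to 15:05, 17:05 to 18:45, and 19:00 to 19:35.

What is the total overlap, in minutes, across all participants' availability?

Ravi → UTC: 08:00–08:50, 09:55–11:30, 12:50–12:55, 13:30–13:35, 14:05–14:45.
Vera → UTC: 00:00–01:20, 02:00–06:15, 06:35–07:05, 09:05–10:45, 11:00–11:35.
Ravi ∩ Vera: 09:55–10:45, 11:00–11:30.
Total common minutes: 50 + 30 = 80.

80 minutes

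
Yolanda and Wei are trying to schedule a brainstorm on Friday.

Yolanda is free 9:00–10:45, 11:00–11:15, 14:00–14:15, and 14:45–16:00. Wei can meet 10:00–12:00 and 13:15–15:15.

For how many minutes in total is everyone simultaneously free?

105 minutes

Yolanda ∩ Wei: 10:00–10:45, 11:00–11:15, 14:00–14:15, 14:45–15:15.
Total common minutes: 45 + 15 + 15 + 30 = 105.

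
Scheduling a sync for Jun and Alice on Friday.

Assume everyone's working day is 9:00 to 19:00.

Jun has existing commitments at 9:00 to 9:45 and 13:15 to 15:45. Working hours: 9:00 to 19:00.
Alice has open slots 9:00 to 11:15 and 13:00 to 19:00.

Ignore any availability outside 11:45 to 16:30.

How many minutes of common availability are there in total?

Jun free within 09:00–19:00: 09:45–13:15, 15:45–19:00.
Jun ∩ Alice: 09:45–11:15, 13:00–13:15, 15:45–19:00.
Restricted to 11:45–16:30: 13:00–13:15, 15:45–16:30.
Total common minutes: 15 + 45 = 60.

60 minutes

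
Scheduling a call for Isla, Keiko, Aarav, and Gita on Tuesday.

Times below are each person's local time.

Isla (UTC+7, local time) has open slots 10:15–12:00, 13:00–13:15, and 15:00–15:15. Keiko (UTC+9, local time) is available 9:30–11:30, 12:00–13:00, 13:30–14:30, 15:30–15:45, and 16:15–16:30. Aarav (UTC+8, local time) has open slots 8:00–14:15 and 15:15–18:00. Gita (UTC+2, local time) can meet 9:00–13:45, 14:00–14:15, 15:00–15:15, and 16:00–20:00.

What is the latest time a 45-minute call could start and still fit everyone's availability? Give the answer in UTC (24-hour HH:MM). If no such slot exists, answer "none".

none

Isla → UTC: 03:15–05:00, 06:00–06:15, 08:00–08:15.
Keiko → UTC: 00:30–02:30, 03:00–04:00, 04:30–05:30, 06:30–06:45, 07:15–07:30.
Aarav → UTC: 00:00–06:15, 07:15–10:00.
Gita → UTC: 07:00–11:45, 12:00–12:15, 13:00–13:15, 14:00–18:00.
Isla ∩ Keiko: 03:15–04:00, 04:30–05:00.
Isla ∩ Keiko ∩ Aarav: 03:15–04:00, 04:30–05:00.
Isla ∩ Keiko ∩ Aarav ∩ Gita: (none).
Windows ≥ 45 min: (none).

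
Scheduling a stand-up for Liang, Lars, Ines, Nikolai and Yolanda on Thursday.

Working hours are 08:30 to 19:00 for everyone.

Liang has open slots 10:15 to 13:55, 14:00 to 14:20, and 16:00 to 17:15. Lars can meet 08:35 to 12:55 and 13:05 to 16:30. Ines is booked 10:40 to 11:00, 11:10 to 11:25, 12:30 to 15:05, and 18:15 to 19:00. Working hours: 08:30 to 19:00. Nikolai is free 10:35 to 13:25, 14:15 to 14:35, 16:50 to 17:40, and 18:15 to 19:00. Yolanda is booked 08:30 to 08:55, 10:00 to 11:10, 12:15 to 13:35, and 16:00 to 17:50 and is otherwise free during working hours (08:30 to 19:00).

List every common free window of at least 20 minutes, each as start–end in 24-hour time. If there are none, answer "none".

11:25–12:15

Ines free within 08:30–19:00: 08:30–10:40, 11:00–11:10, 11:25–12:30, 15:05–18:15.
Yolanda free within 08:30–19:00: 08:55–10:00, 11:10–12:15, 13:35–16:00, 17:50–19:00.
Liang ∩ Lars: 10:15–12:55, 13:05–13:55, 14:00–14:20, 16:00–16:30.
Liang ∩ Lars ∩ Ines: 10:15–10:40, 11:00–11:10, 11:25–12:30, 16:00–16:30.
Liang ∩ Lars ∩ Ines ∩ Nikolai: 10:35–10:40, 11:00–11:10, 11:25–12:30.
Liang ∩ Lars ∩ Ines ∩ Nikolai ∩ Yolanda: 11:25–12:15.
Windows ≥ 20 min: 11:25–12:15.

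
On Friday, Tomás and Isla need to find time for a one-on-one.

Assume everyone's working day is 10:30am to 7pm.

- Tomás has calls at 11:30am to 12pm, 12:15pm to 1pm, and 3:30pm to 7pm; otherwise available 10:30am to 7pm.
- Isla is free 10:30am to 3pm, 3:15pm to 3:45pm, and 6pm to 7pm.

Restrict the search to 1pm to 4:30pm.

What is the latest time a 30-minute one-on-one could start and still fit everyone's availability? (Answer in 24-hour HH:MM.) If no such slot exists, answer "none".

14:30

Tomás free within 10:30–19:00: 10:30–11:30, 12:00–12:15, 13:00–15:30.
Tomás ∩ Isla: 10:30–11:30, 12:00–12:15, 13:00–15:00, 15:15–15:30.
Restricted to 13:00–16:30: 13:00–15:00, 15:15–15:30.
Windows ≥ 30 min: 13:00–15:00.
Latest start in the last window 13:00–15:00 is 15:00 − 30 min = 14:30.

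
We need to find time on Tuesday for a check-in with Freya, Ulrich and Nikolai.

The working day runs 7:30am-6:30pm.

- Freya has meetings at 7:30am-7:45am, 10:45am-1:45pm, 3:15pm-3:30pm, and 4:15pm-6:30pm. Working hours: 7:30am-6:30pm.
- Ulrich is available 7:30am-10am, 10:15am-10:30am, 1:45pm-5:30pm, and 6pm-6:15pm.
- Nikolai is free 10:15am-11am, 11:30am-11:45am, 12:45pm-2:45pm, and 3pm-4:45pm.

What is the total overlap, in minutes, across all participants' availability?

Freya free within 07:30–18:30: 07:45–10:45, 13:45–15:15, 15:30–16:15.
Freya ∩ Ulrich: 07:45–10:00, 10:15–10:30, 13:45–15:15, 15:30–16:15.
Freya ∩ Ulrich ∩ Nikolai: 10:15–10:30, 13:45–14:45, 15:00–15:15, 15:30–16:15.
Total common minutes: 15 + 60 + 15 + 45 = 135.

135 minutes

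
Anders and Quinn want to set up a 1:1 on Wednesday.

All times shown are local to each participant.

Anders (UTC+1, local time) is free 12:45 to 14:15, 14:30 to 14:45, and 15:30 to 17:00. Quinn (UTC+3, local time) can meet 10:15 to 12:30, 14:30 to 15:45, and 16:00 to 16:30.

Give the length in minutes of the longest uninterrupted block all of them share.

60 minutes

Anders → UTC: 11:45–13:15, 13:30–13:45, 14:30–16:00.
Quinn → UTC: 07:15–09:30, 11:30–12:45, 13:00–13:30.
Anders ∩ Quinn: 11:45–12:45, 13:00–13:15.
Common window lengths: 60, 15 min; longest is 60.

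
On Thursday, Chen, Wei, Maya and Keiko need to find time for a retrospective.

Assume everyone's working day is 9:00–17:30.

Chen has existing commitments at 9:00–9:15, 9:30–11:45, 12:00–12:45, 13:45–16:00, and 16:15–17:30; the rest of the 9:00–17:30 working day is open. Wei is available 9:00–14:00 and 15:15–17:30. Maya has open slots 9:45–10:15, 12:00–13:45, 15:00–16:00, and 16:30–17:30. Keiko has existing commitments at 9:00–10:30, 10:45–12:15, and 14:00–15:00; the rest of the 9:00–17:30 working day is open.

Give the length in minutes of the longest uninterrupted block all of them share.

Chen free within 09:00–17:30: 09:15–09:30, 11:45–12:00, 12:45–13:45, 16:00–16:15.
Keiko free within 09:00–17:30: 10:30–10:45, 12:15–14:00, 15:00–17:30.
Chen ∩ Wei: 09:15–09:30, 11:45–12:00, 12:45–13:45, 16:00–16:15.
Chen ∩ Wei ∩ Maya: 12:45–13:45.
Chen ∩ Wei ∩ Maya ∩ Keiko: 12:45–13:45.
Single common window of 60 minutes.

60 minutes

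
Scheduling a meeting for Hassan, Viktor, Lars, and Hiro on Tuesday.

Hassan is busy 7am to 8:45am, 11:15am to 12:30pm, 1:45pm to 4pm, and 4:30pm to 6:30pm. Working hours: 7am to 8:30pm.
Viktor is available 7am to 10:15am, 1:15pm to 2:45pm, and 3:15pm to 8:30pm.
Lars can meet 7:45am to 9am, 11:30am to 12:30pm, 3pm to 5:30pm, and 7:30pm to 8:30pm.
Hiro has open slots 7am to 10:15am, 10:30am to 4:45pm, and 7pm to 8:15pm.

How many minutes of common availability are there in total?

Hassan free within 07:00–20:30: 08:45–11:15, 12:30–13:45, 16:00–16:30, 18:30–20:30.
Hassan ∩ Viktor: 08:45–10:15, 13:15–13:45, 16:00–16:30, 18:30–20:30.
Hassan ∩ Viktor ∩ Lars: 08:45–09:00, 16:00–16:30, 19:30–20:30.
Hassan ∩ Viktor ∩ Lars ∩ Hiro: 08:45–09:00, 16:00–16:30, 19:30–20:15.
Total common minutes: 15 + 30 + 45 = 90.

90 minutes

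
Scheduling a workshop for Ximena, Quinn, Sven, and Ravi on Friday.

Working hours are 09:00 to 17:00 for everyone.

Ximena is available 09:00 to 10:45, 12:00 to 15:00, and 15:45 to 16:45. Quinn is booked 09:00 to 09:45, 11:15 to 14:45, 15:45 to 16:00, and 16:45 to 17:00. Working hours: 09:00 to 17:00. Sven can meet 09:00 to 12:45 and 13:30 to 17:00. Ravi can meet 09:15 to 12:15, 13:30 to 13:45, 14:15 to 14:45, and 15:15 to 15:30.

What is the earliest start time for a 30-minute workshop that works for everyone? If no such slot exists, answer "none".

Quinn free within 09:00–17:00: 09:45–11:15, 14:45–15:45, 16:00–16:45.
Ximena ∩ Quinn: 09:45–10:45, 14:45–15:00, 16:00–16:45.
Ximena ∩ Quinn ∩ Sven: 09:45–10:45, 14:45–15:00, 16:00–16:45.
Ximena ∩ Quinn ∩ Sven ∩ Ravi: 09:45–10:45.
Windows ≥ 30 min: 09:45–10:45.
Earliest such window starts at 09:45.

09:45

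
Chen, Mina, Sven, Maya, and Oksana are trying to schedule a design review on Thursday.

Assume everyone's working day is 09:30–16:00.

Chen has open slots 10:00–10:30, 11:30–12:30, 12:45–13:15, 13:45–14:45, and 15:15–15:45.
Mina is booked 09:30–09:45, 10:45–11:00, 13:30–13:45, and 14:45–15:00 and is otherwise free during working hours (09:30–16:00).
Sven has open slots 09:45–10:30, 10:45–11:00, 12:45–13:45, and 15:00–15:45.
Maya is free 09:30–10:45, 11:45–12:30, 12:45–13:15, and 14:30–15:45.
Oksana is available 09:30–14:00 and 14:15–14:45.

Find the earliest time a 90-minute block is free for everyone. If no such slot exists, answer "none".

none

Mina free within 09:30–16:00: 09:45–10:45, 11:00–13:30, 13:45–14:45, 15:00–16:00.
Chen ∩ Mina: 10:00–10:30, 11:30–12:30, 12:45–13:15, 13:45–14:45, 15:15–15:45.
Chen ∩ Mina ∩ Sven: 10:00–10:30, 12:45–13:15, 15:15–15:45.
Chen ∩ Mina ∩ Sven ∩ Maya: 10:00–10:30, 12:45–13:15, 15:15–15:45.
Chen ∩ Mina ∩ Sven ∩ Maya ∩ Oksana: 10:00–10:30, 12:45–13:15.
Windows ≥ 90 min: (none).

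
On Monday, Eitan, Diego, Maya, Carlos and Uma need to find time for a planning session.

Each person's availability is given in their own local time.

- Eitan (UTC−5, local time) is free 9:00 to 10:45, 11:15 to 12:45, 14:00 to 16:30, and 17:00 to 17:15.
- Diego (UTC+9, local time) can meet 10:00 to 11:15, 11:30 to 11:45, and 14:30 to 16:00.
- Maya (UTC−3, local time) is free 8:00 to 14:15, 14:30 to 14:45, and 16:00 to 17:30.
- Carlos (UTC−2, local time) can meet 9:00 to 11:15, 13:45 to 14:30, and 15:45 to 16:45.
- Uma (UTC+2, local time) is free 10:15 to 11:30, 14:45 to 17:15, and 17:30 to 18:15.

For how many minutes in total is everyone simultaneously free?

0 minutes

Eitan → UTC: 14:00–15:45, 16:15–17:45, 19:00–21:30, 22:00–22:15.
Diego → UTC: 01:00–02:15, 02:30–02:45, 05:30–07:00.
Maya → UTC: 11:00–17:15, 17:30–17:45, 19:00–20:30.
Carlos → UTC: 11:00–13:15, 15:45–16:30, 17:45–18:45.
Uma → UTC: 08:15–09:30, 12:45–15:15, 15:30–16:15.
Eitan ∩ Diego: (none).
Eitan ∩ Diego ∩ Maya: (none).
Eitan ∩ Diego ∩ Maya ∩ Carlos: (none).
Eitan ∩ Diego ∩ Maya ∩ Carlos ∩ Uma: (none).
Total common minutes: 0.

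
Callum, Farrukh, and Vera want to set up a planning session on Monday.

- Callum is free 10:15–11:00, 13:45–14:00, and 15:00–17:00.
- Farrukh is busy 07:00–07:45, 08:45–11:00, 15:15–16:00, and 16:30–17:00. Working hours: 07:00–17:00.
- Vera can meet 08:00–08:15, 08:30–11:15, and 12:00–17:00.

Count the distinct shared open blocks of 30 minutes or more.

Farrukh free within 07:00–17:00: 07:45–08:45, 11:00–15:15, 16:00–16:30.
Callum ∩ Farrukh: 13:45–14:00, 15:00–15:15, 16:00–16:30.
Callum ∩ Farrukh ∩ Vera: 13:45–14:00, 15:00–15:15, 16:00–16:30.
Windows ≥ 30 min: 16:00–16:30.
That's 1 window.

1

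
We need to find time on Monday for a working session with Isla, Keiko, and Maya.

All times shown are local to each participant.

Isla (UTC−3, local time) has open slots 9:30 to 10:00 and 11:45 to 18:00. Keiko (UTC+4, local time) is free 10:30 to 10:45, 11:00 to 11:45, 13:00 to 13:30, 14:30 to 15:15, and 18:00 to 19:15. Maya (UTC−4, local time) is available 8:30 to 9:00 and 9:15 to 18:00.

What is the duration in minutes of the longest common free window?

Isla → UTC: 12:30–13:00, 14:45–21:00.
Keiko → UTC: 06:30–06:45, 07:00–07:45, 09:00–09:30, 10:30–11:15, 14:00–15:15.
Maya → UTC: 12:30–13:00, 13:15–22:00.
Isla ∩ Keiko: 14:45–15:15.
Isla ∩ Keiko ∩ Maya: 14:45–15:15.
Single common window of 30 minutes.

30 minutes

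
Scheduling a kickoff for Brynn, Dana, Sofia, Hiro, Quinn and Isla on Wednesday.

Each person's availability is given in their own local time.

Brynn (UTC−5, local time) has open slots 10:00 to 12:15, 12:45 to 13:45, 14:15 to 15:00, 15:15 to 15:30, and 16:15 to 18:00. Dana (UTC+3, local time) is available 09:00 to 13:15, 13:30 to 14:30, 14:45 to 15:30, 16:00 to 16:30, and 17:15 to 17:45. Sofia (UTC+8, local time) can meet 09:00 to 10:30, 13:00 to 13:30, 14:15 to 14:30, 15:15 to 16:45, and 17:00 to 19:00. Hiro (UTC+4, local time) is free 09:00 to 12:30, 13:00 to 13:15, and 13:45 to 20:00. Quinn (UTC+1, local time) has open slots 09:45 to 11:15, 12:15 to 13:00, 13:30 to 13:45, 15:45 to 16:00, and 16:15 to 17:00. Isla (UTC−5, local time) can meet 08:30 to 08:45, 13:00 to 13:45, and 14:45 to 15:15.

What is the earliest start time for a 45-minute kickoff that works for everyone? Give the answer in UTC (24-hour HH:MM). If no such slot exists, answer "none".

Brynn → UTC: 15:00–17:15, 17:45–18:45, 19:15–20:00, 20:15–20:30, 21:15–23:00.
Dana → UTC: 06:00–10:15, 10:30–11:30, 11:45–12:30, 13:00–13:30, 14:15–14:45.
Sofia → UTC: 01:00–02:30, 05:00–05:30, 06:15–06:30, 07:15–08:45, 09:00–11:00.
Hiro → UTC: 05:00–08:30, 09:00–09:15, 09:45–16:00.
Quinn → UTC: 08:45–10:15, 11:15–12:00, 12:30–12:45, 14:45–15:00, 15:15–16:00.
Isla → UTC: 13:30–13:45, 18:00–18:45, 19:45–20:15.
Brynn ∩ Dana: (none).
Brynn ∩ Dana ∩ Sofia: (none).
Brynn ∩ Dana ∩ Sofia ∩ Hiro: (none).
Brynn ∩ Dana ∩ Sofia ∩ Hiro ∩ Quinn: (none).
Brynn ∩ Dana ∩ Sofia ∩ Hiro ∩ Quinn ∩ Isla: (none).
Windows ≥ 45 min: (none).

none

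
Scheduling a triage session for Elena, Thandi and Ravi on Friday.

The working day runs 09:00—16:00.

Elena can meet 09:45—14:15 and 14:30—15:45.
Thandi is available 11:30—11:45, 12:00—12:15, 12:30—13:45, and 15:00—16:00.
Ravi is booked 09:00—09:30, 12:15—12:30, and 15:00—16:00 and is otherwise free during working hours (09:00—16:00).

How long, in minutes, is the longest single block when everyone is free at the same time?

75 minutes

Ravi free within 09:00–16:00: 09:30–12:15, 12:30–15:00.
Elena ∩ Thandi: 11:30–11:45, 12:00–12:15, 12:30–13:45, 15:00–15:45.
Elena ∩ Thandi ∩ Ravi: 11:30–11:45, 12:00–12:15, 12:30–13:45.
Common window lengths: 15, 15, 75 min; longest is 75.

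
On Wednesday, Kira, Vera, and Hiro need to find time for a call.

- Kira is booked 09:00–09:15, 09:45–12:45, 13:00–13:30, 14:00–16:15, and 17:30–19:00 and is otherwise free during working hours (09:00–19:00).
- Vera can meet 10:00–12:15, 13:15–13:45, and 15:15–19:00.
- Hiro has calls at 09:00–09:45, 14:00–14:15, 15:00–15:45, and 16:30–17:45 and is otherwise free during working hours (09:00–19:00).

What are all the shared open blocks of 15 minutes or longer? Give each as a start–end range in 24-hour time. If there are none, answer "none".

Kira free within 09:00–19:00: 09:15–09:45, 12:45–13:00, 13:30–14:00, 16:15–17:30.
Hiro free within 09:00–19:00: 09:45–14:00, 14:15–15:00, 15:45–16:30, 17:45–19:00.
Kira ∩ Vera: 13:30–13:45, 16:15–17:30.
Kira ∩ Vera ∩ Hiro: 13:30–13:45, 16:15–16:30.
Windows ≥ 15 min: 13:30–13:45, 16:15–16:30.

13:30–13:45, 16:15–16:30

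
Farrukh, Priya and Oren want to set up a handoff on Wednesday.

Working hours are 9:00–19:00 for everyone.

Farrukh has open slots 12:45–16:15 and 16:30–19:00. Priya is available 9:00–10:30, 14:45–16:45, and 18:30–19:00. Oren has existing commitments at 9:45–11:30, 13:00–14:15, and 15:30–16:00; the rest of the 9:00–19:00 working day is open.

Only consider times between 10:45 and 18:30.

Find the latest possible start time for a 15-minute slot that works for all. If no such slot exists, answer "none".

16:30

Oren free within 09:00–19:00: 09:00–09:45, 11:30–13:00, 14:15–15:30, 16:00–19:00.
Farrukh ∩ Priya: 14:45–16:15, 16:30–16:45, 18:30–19:00.
Farrukh ∩ Priya ∩ Oren: 14:45–15:30, 16:00–16:15, 16:30–16:45, 18:30–19:00.
Restricted to 10:45–18:30: 14:45–15:30, 16:00–16:15, 16:30–16:45.
Windows ≥ 15 min: 14:45–15:30, 16:00–16:15, 16:30–16:45.
Latest start in the last window 16:30–16:45 is 16:45 − 15 min = 16:30.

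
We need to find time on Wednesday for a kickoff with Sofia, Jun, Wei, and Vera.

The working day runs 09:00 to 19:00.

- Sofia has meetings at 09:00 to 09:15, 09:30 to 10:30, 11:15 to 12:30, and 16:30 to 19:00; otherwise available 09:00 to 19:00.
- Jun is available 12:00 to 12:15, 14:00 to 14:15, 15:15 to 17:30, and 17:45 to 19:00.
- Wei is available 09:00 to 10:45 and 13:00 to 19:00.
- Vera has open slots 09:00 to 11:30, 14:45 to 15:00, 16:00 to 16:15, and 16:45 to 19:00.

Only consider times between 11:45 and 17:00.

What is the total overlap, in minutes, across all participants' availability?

Sofia free within 09:00–19:00: 09:15–09:30, 10:30–11:15, 12:30–16:30.
Sofia ∩ Jun: 14:00–14:15, 15:15–16:30.
Sofia ∩ Jun ∩ Wei: 14:00–14:15, 15:15–16:30.
Sofia ∩ Jun ∩ Wei ∩ Vera: 16:00–16:15.
Restricted to 11:45–17:00: 16:00–16:15.
Total common minutes: 15.

15 minutes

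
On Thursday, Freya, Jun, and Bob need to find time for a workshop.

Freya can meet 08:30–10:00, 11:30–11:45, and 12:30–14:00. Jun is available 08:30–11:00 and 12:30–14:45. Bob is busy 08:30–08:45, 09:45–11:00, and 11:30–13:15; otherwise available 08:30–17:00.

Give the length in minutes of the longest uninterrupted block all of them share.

60 minutes

Bob free within 08:30–17:00: 08:45–09:45, 11:00–11:30, 13:15–17:00.
Freya ∩ Jun: 08:30–10:00, 12:30–14:00.
Freya ∩ Jun ∩ Bob: 08:45–09:45, 13:15–14:00.
Common window lengths: 60, 45 min; longest is 60.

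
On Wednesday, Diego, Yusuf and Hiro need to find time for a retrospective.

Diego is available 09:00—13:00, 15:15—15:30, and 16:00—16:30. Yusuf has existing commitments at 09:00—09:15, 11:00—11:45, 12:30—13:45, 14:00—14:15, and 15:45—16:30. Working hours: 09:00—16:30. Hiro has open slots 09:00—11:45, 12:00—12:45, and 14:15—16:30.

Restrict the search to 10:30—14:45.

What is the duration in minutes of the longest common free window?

30 minutes

Yusuf free within 09:00–16:30: 09:15–11:00, 11:45–12:30, 13:45–14:00, 14:15–15:45.
Diego ∩ Yusuf: 09:15–11:00, 11:45–12:30, 15:15–15:30.
Diego ∩ Yusuf ∩ Hiro: 09:15–11:00, 12:00–12:30, 15:15–15:30.
Restricted to 10:30–14:45: 10:30–11:00, 12:00–12:30.
Common window lengths: 30, 30 min; longest is 30.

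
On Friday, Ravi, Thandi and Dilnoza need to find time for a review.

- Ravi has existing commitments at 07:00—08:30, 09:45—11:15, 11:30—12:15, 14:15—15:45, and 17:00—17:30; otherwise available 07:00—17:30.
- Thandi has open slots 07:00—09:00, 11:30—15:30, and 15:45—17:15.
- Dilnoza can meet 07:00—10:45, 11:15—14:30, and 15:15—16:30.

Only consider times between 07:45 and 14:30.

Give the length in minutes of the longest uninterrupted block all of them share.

Ravi free within 07:00–17:30: 08:30–09:45, 11:15–11:30, 12:15–14:15, 15:45–17:00.
Ravi ∩ Thandi: 08:30–09:00, 12:15–14:15, 15:45–17:00.
Ravi ∩ Thandi ∩ Dilnoza: 08:30–09:00, 12:15–14:15, 15:45–16:30.
Restricted to 07:45–14:30: 08:30–09:00, 12:15–14:15.
Common window lengths: 30, 120 min; longest is 120.

120 minutes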